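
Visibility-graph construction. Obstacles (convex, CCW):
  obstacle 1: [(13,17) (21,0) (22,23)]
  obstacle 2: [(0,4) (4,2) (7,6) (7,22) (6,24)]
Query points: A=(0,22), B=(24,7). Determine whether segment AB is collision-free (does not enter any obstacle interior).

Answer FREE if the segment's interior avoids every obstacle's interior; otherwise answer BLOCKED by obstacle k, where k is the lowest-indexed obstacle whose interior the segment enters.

Obstacle 1 [(13,17) (21,0) (22,23)]:
  edge (13,17)–(21,0): crosses AB
  edge (21,0)–(22,23): crosses AB
  edge (22,23)–(13,17): clear
  → BLOCKED
Obstacle 2 [(0,4) (4,2) (7,6) (7,22) (6,24)]:
  edge (0,4)–(4,2): clear
  edge (4,2)–(7,6): clear
  edge (7,6)–(7,22): crosses AB
  edge (7,22)–(6,24): clear
  edge (6,24)–(0,4): crosses AB
  → BLOCKED

BLOCKED by obstacle 1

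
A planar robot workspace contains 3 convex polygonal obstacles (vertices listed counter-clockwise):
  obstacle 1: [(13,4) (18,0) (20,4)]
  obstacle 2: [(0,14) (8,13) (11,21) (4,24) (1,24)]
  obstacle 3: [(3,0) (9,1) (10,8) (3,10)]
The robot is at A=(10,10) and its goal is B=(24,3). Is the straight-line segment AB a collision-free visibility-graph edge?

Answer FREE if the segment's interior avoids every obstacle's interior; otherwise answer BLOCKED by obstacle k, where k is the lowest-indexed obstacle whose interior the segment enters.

Obstacle 1 [(13,4) (18,0) (20,4)]:
  edge (13,4)–(18,0): clear
  edge (18,0)–(20,4): clear
  edge (20,4)–(13,4): clear
  midpoint (17,13/2) outside
  → clear
Obstacle 2 [(0,14) (8,13) (11,21) (4,24) (1,24)]:
  edge (0,14)–(8,13): clear
  edge (8,13)–(11,21): clear
  edge (11,21)–(4,24): clear
  edge (4,24)–(1,24): clear
  edge (1,24)–(0,14): clear
  midpoint (17,13/2) outside
  → clear
Obstacle 3 [(3,0) (9,1) (10,8) (3,10)]:
  edge (3,0)–(9,1): clear
  edge (9,1)–(10,8): clear
  edge (10,8)–(3,10): clear
  edge (3,10)–(3,0): clear
  midpoint (17,13/2) outside
  → clear

FREE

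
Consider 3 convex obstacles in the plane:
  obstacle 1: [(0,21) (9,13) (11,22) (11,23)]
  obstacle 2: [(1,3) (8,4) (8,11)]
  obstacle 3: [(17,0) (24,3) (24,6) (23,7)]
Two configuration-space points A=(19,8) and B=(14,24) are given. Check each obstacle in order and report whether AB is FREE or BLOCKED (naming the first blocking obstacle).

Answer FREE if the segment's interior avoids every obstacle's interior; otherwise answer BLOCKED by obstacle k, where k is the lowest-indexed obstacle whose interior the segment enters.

Obstacle 1 [(0,21) (9,13) (11,22) (11,23)]:
  edge (0,21)–(9,13): clear
  edge (9,13)–(11,22): clear
  edge (11,22)–(11,23): clear
  edge (11,23)–(0,21): clear
  midpoint (33/2,16) outside
  → clear
Obstacle 2 [(1,3) (8,4) (8,11)]:
  edge (1,3)–(8,4): clear
  edge (8,4)–(8,11): clear
  edge (8,11)–(1,3): clear
  midpoint (33/2,16) outside
  → clear
Obstacle 3 [(17,0) (24,3) (24,6) (23,7)]:
  edge (17,0)–(24,3): clear
  edge (24,3)–(24,6): clear
  edge (24,6)–(23,7): clear
  edge (23,7)–(17,0): clear
  midpoint (33/2,16) outside
  → clear

FREE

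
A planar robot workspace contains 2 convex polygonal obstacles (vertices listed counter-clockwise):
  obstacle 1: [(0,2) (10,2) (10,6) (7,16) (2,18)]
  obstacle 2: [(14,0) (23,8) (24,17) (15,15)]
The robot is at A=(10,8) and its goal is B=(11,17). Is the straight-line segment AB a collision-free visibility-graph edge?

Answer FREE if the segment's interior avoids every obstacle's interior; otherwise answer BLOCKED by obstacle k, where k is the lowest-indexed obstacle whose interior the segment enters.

FREE

Obstacle 1 [(0,2) (10,2) (10,6) (7,16) (2,18)]:
  edge (0,2)–(10,2): clear
  edge (10,2)–(10,6): clear
  edge (10,6)–(7,16): clear
  edge (7,16)–(2,18): clear
  edge (2,18)–(0,2): clear
  midpoint (21/2,25/2) outside
  → clear
Obstacle 2 [(14,0) (23,8) (24,17) (15,15)]:
  edge (14,0)–(23,8): clear
  edge (23,8)–(24,17): clear
  edge (24,17)–(15,15): clear
  edge (15,15)–(14,0): clear
  midpoint (21/2,25/2) outside
  → clear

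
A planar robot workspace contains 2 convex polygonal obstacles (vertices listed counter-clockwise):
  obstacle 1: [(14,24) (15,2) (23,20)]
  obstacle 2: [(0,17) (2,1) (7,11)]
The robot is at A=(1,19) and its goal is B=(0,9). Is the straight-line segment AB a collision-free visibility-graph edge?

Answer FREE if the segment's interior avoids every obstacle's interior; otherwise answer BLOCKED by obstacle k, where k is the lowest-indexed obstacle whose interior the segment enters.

BLOCKED by obstacle 2

Obstacle 1 [(14,24) (15,2) (23,20)]:
  edge (14,24)–(15,2): clear
  edge (15,2)–(23,20): clear
  edge (23,20)–(14,24): clear
  midpoint (1/2,14) outside
  → clear
Obstacle 2 [(0,17) (2,1) (7,11)]:
  edge (0,17)–(2,1): crosses AB
  edge (2,1)–(7,11): clear
  edge (7,11)–(0,17): crosses AB
  → BLOCKED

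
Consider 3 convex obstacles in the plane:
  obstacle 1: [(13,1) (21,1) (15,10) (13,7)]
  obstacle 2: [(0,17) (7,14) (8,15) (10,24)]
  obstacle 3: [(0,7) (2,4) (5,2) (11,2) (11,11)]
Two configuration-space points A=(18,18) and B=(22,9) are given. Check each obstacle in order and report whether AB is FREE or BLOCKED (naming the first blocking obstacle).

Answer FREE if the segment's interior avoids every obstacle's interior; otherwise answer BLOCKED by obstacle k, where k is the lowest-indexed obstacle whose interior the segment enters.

FREE

Obstacle 1 [(13,1) (21,1) (15,10) (13,7)]:
  edge (13,1)–(21,1): clear
  edge (21,1)–(15,10): clear
  edge (15,10)–(13,7): clear
  edge (13,7)–(13,1): clear
  midpoint (20,27/2) outside
  → clear
Obstacle 2 [(0,17) (7,14) (8,15) (10,24)]:
  edge (0,17)–(7,14): clear
  edge (7,14)–(8,15): clear
  edge (8,15)–(10,24): clear
  edge (10,24)–(0,17): clear
  midpoint (20,27/2) outside
  → clear
Obstacle 3 [(0,7) (2,4) (5,2) (11,2) (11,11)]:
  edge (0,7)–(2,4): clear
  edge (2,4)–(5,2): clear
  edge (5,2)–(11,2): clear
  edge (11,2)–(11,11): clear
  edge (11,11)–(0,7): clear
  midpoint (20,27/2) outside
  → clear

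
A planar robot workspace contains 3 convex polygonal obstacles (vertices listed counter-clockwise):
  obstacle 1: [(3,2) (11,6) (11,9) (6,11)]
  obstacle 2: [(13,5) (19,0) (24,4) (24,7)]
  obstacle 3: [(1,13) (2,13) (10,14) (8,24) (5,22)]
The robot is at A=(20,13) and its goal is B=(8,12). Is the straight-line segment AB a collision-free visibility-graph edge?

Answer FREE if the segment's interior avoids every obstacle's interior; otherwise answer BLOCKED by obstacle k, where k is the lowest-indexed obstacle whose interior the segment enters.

Obstacle 1 [(3,2) (11,6) (11,9) (6,11)]:
  edge (3,2)–(11,6): clear
  edge (11,6)–(11,9): clear
  edge (11,9)–(6,11): clear
  edge (6,11)–(3,2): clear
  midpoint (14,25/2) outside
  → clear
Obstacle 2 [(13,5) (19,0) (24,4) (24,7)]:
  edge (13,5)–(19,0): clear
  edge (19,0)–(24,4): clear
  edge (24,4)–(24,7): clear
  edge (24,7)–(13,5): clear
  midpoint (14,25/2) outside
  → clear
Obstacle 3 [(1,13) (2,13) (10,14) (8,24) (5,22)]:
  edge (1,13)–(2,13): clear
  edge (2,13)–(10,14): clear
  edge (10,14)–(8,24): clear
  edge (8,24)–(5,22): clear
  edge (5,22)–(1,13): clear
  midpoint (14,25/2) outside
  → clear

FREE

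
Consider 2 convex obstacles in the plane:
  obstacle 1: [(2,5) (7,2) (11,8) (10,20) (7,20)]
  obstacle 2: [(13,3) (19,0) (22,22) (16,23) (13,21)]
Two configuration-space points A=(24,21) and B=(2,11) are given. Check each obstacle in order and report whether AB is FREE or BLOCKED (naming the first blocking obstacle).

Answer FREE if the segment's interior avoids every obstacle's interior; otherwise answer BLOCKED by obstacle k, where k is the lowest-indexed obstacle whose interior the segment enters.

Obstacle 1 [(2,5) (7,2) (11,8) (10,20) (7,20)]:
  edge (2,5)–(7,2): clear
  edge (7,2)–(11,8): clear
  edge (11,8)–(10,20): crosses AB
  edge (10,20)–(7,20): clear
  edge (7,20)–(2,5): crosses AB
  → BLOCKED
Obstacle 2 [(13,3) (19,0) (22,22) (16,23) (13,21)]:
  edge (13,3)–(19,0): clear
  edge (19,0)–(22,22): crosses AB
  edge (22,22)–(16,23): clear
  edge (16,23)–(13,21): clear
  edge (13,21)–(13,3): crosses AB
  → BLOCKED

BLOCKED by obstacle 1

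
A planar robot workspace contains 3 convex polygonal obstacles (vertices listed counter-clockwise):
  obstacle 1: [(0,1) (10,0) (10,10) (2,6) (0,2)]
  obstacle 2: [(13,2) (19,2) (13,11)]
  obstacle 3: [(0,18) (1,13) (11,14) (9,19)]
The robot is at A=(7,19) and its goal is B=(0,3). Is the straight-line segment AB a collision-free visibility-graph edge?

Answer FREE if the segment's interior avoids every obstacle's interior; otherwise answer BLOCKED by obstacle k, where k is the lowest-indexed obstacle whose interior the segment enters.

Obstacle 1 [(0,1) (10,0) (10,10) (2,6) (0,2)]:
  edge (0,1)–(10,0): clear
  edge (10,0)–(10,10): clear
  edge (10,10)–(2,6): clear
  edge (2,6)–(0,2): clear
  edge (0,2)–(0,1): clear
  midpoint (7/2,11) outside
  → clear
Obstacle 2 [(13,2) (19,2) (13,11)]:
  edge (13,2)–(19,2): clear
  edge (19,2)–(13,11): clear
  edge (13,11)–(13,2): clear
  midpoint (7/2,11) outside
  → clear
Obstacle 3 [(0,18) (1,13) (11,14) (9,19)]:
  edge (0,18)–(1,13): clear
  edge (1,13)–(11,14): crosses AB
  edge (11,14)–(9,19): clear
  edge (9,19)–(0,18): crosses AB
  → BLOCKED

BLOCKED by obstacle 3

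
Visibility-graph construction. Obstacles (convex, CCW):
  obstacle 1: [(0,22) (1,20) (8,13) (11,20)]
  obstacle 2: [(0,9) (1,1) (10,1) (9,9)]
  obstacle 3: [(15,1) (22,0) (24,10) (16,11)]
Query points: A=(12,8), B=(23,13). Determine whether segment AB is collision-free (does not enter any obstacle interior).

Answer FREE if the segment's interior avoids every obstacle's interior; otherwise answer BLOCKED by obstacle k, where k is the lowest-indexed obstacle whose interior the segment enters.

Obstacle 1 [(0,22) (1,20) (8,13) (11,20)]:
  edge (0,22)–(1,20): clear
  edge (1,20)–(8,13): clear
  edge (8,13)–(11,20): clear
  edge (11,20)–(0,22): clear
  midpoint (35/2,21/2) outside
  → clear
Obstacle 2 [(0,9) (1,1) (10,1) (9,9)]:
  edge (0,9)–(1,1): clear
  edge (1,1)–(10,1): clear
  edge (10,1)–(9,9): clear
  edge (9,9)–(0,9): clear
  midpoint (35/2,21/2) outside
  → clear
Obstacle 3 [(15,1) (22,0) (24,10) (16,11)]:
  edge (15,1)–(22,0): clear
  edge (22,0)–(24,10): clear
  edge (24,10)–(16,11): crosses AB
  edge (16,11)–(15,1): crosses AB
  → BLOCKED

BLOCKED by obstacle 3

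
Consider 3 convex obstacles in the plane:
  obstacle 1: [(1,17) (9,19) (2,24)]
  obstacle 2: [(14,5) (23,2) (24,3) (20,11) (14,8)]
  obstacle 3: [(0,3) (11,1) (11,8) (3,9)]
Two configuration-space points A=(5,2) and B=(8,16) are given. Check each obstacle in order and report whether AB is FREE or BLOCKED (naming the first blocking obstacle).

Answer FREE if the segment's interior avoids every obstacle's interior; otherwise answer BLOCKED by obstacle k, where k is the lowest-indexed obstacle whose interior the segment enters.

Obstacle 1 [(1,17) (9,19) (2,24)]:
  edge (1,17)–(9,19): clear
  edge (9,19)–(2,24): clear
  edge (2,24)–(1,17): clear
  midpoint (13/2,9) outside
  → clear
Obstacle 2 [(14,5) (23,2) (24,3) (20,11) (14,8)]:
  edge (14,5)–(23,2): clear
  edge (23,2)–(24,3): clear
  edge (24,3)–(20,11): clear
  edge (20,11)–(14,8): clear
  edge (14,8)–(14,5): clear
  midpoint (13/2,9) outside
  → clear
Obstacle 3 [(0,3) (11,1) (11,8) (3,9)]:
  edge (0,3)–(11,1): crosses AB
  edge (11,1)–(11,8): clear
  edge (11,8)–(3,9): crosses AB
  edge (3,9)–(0,3): clear
  → BLOCKED

BLOCKED by obstacle 3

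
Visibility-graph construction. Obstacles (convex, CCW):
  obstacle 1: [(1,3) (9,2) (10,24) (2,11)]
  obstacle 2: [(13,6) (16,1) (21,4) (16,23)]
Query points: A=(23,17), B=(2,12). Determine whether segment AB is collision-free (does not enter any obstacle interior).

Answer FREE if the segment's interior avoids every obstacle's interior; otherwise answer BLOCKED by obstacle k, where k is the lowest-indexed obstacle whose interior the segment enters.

BLOCKED by obstacle 1

Obstacle 1 [(1,3) (9,2) (10,24) (2,11)]:
  edge (1,3)–(9,2): clear
  edge (9,2)–(10,24): crosses AB
  edge (10,24)–(2,11): crosses AB
  edge (2,11)–(1,3): clear
  → BLOCKED
Obstacle 2 [(13,6) (16,1) (21,4) (16,23)]:
  edge (13,6)–(16,1): clear
  edge (16,1)–(21,4): clear
  edge (21,4)–(16,23): crosses AB
  edge (16,23)–(13,6): crosses AB
  → BLOCKED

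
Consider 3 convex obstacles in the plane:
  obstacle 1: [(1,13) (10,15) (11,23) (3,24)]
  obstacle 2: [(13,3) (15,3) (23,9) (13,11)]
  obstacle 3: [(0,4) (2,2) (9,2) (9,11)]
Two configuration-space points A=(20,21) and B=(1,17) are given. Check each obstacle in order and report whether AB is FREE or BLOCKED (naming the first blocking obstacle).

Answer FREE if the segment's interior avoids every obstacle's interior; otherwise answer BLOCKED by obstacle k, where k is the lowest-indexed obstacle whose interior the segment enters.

BLOCKED by obstacle 1

Obstacle 1 [(1,13) (10,15) (11,23) (3,24)]:
  edge (1,13)–(10,15): clear
  edge (10,15)–(11,23): crosses AB
  edge (11,23)–(3,24): clear
  edge (3,24)–(1,13): crosses AB
  → BLOCKED
Obstacle 2 [(13,3) (15,3) (23,9) (13,11)]:
  edge (13,3)–(15,3): clear
  edge (15,3)–(23,9): clear
  edge (23,9)–(13,11): clear
  edge (13,11)–(13,3): clear
  midpoint (21/2,19) outside
  → clear
Obstacle 3 [(0,4) (2,2) (9,2) (9,11)]:
  edge (0,4)–(2,2): clear
  edge (2,2)–(9,2): clear
  edge (9,2)–(9,11): clear
  edge (9,11)–(0,4): clear
  midpoint (21/2,19) outside
  → clear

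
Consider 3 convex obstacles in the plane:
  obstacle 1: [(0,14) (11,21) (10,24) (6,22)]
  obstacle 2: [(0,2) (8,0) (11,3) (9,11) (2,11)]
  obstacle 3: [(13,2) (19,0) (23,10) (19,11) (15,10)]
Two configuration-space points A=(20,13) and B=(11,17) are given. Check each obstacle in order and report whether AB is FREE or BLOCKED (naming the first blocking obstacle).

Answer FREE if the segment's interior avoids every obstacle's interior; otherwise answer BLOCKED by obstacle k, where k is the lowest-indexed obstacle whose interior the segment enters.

FREE

Obstacle 1 [(0,14) (11,21) (10,24) (6,22)]:
  edge (0,14)–(11,21): clear
  edge (11,21)–(10,24): clear
  edge (10,24)–(6,22): clear
  edge (6,22)–(0,14): clear
  midpoint (31/2,15) outside
  → clear
Obstacle 2 [(0,2) (8,0) (11,3) (9,11) (2,11)]:
  edge (0,2)–(8,0): clear
  edge (8,0)–(11,3): clear
  edge (11,3)–(9,11): clear
  edge (9,11)–(2,11): clear
  edge (2,11)–(0,2): clear
  midpoint (31/2,15) outside
  → clear
Obstacle 3 [(13,2) (19,0) (23,10) (19,11) (15,10)]:
  edge (13,2)–(19,0): clear
  edge (19,0)–(23,10): clear
  edge (23,10)–(19,11): clear
  edge (19,11)–(15,10): clear
  edge (15,10)–(13,2): clear
  midpoint (31/2,15) outside
  → clear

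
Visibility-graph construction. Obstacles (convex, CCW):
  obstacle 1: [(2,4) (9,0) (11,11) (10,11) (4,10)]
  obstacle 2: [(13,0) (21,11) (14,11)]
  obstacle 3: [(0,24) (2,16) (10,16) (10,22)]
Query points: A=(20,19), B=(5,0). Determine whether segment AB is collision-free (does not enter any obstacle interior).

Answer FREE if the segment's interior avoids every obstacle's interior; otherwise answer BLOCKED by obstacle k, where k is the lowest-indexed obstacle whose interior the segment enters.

Obstacle 1 [(2,4) (9,0) (11,11) (10,11) (4,10)]:
  edge (2,4)–(9,0): crosses AB
  edge (9,0)–(11,11): crosses AB
  edge (11,11)–(10,11): clear
  edge (10,11)–(4,10): clear
  edge (4,10)–(2,4): clear
  → BLOCKED
Obstacle 2 [(13,0) (21,11) (14,11)]:
  edge (13,0)–(21,11): clear
  edge (21,11)–(14,11): clear
  edge (14,11)–(13,0): clear
  midpoint (25/2,19/2) outside
  → clear
Obstacle 3 [(0,24) (2,16) (10,16) (10,22)]:
  edge (0,24)–(2,16): clear
  edge (2,16)–(10,16): clear
  edge (10,16)–(10,22): clear
  edge (10,22)–(0,24): clear
  midpoint (25/2,19/2) outside
  → clear

BLOCKED by obstacle 1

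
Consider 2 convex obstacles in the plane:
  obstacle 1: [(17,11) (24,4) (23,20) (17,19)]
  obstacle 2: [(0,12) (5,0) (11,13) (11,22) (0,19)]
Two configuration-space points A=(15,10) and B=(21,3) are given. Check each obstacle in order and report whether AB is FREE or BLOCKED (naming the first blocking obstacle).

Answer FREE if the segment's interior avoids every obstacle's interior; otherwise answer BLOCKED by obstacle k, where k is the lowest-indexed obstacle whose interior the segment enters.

FREE

Obstacle 1 [(17,11) (24,4) (23,20) (17,19)]:
  edge (17,11)–(24,4): clear
  edge (24,4)–(23,20): clear
  edge (23,20)–(17,19): clear
  edge (17,19)–(17,11): clear
  midpoint (18,13/2) outside
  → clear
Obstacle 2 [(0,12) (5,0) (11,13) (11,22) (0,19)]:
  edge (0,12)–(5,0): clear
  edge (5,0)–(11,13): clear
  edge (11,13)–(11,22): clear
  edge (11,22)–(0,19): clear
  edge (0,19)–(0,12): clear
  midpoint (18,13/2) outside
  → clear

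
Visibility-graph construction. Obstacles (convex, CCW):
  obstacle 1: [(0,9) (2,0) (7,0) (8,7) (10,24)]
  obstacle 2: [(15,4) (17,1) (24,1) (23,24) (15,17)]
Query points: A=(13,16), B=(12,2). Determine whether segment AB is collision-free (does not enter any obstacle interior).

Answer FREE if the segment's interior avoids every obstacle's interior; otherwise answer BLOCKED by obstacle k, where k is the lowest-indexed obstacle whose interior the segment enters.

FREE

Obstacle 1 [(0,9) (2,0) (7,0) (8,7) (10,24)]:
  edge (0,9)–(2,0): clear
  edge (2,0)–(7,0): clear
  edge (7,0)–(8,7): clear
  edge (8,7)–(10,24): clear
  edge (10,24)–(0,9): clear
  midpoint (25/2,9) outside
  → clear
Obstacle 2 [(15,4) (17,1) (24,1) (23,24) (15,17)]:
  edge (15,4)–(17,1): clear
  edge (17,1)–(24,1): clear
  edge (24,1)–(23,24): clear
  edge (23,24)–(15,17): clear
  edge (15,17)–(15,4): clear
  midpoint (25/2,9) outside
  → clear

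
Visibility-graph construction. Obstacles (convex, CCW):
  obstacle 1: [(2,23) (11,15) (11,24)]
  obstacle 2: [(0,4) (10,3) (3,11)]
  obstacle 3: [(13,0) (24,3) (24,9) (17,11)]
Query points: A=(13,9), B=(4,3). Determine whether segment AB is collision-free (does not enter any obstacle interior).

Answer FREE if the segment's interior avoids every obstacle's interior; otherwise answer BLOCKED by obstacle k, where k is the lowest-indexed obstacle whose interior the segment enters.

BLOCKED by obstacle 2

Obstacle 1 [(2,23) (11,15) (11,24)]:
  edge (2,23)–(11,15): clear
  edge (11,15)–(11,24): clear
  edge (11,24)–(2,23): clear
  midpoint (17/2,6) outside
  → clear
Obstacle 2 [(0,4) (10,3) (3,11)]:
  edge (0,4)–(10,3): crosses AB
  edge (10,3)–(3,11): crosses AB
  edge (3,11)–(0,4): clear
  → BLOCKED
Obstacle 3 [(13,0) (24,3) (24,9) (17,11)]:
  edge (13,0)–(24,3): clear
  edge (24,3)–(24,9): clear
  edge (24,9)–(17,11): clear
  edge (17,11)–(13,0): clear
  midpoint (17/2,6) outside
  → clear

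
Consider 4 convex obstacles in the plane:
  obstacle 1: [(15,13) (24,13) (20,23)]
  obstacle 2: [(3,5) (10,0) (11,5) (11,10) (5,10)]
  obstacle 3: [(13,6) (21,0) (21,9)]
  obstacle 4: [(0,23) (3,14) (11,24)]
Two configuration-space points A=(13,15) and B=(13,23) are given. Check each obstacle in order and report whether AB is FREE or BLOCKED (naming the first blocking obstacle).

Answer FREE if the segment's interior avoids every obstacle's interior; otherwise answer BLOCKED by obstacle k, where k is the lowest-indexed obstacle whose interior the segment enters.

Obstacle 1 [(15,13) (24,13) (20,23)]:
  edge (15,13)–(24,13): clear
  edge (24,13)–(20,23): clear
  edge (20,23)–(15,13): clear
  midpoint (13,19) outside
  → clear
Obstacle 2 [(3,5) (10,0) (11,5) (11,10) (5,10)]:
  edge (3,5)–(10,0): clear
  edge (10,0)–(11,5): clear
  edge (11,5)–(11,10): clear
  edge (11,10)–(5,10): clear
  edge (5,10)–(3,5): clear
  midpoint (13,19) outside
  → clear
Obstacle 3 [(13,6) (21,0) (21,9)]:
  edge (13,6)–(21,0): clear
  edge (21,0)–(21,9): clear
  edge (21,9)–(13,6): clear
  midpoint (13,19) outside
  → clear
Obstacle 4 [(0,23) (3,14) (11,24)]:
  edge (0,23)–(3,14): clear
  edge (3,14)–(11,24): clear
  edge (11,24)–(0,23): clear
  midpoint (13,19) outside
  → clear

FREE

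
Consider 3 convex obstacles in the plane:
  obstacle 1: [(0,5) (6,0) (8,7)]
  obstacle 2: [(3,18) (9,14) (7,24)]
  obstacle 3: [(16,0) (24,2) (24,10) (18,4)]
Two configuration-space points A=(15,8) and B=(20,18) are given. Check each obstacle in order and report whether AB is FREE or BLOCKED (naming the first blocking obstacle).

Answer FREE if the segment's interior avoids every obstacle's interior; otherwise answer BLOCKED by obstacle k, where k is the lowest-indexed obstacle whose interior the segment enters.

Obstacle 1 [(0,5) (6,0) (8,7)]:
  edge (0,5)–(6,0): clear
  edge (6,0)–(8,7): clear
  edge (8,7)–(0,5): clear
  midpoint (35/2,13) outside
  → clear
Obstacle 2 [(3,18) (9,14) (7,24)]:
  edge (3,18)–(9,14): clear
  edge (9,14)–(7,24): clear
  edge (7,24)–(3,18): clear
  midpoint (35/2,13) outside
  → clear
Obstacle 3 [(16,0) (24,2) (24,10) (18,4)]:
  edge (16,0)–(24,2): clear
  edge (24,2)–(24,10): clear
  edge (24,10)–(18,4): clear
  edge (18,4)–(16,0): clear
  midpoint (35/2,13) outside
  → clear

FREE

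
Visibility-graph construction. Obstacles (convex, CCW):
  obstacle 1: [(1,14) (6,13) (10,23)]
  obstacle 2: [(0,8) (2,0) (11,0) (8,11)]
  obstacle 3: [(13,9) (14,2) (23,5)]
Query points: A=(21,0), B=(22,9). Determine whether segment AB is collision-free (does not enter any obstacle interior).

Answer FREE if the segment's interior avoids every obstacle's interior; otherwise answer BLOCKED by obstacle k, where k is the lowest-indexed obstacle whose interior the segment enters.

BLOCKED by obstacle 3

Obstacle 1 [(1,14) (6,13) (10,23)]:
  edge (1,14)–(6,13): clear
  edge (6,13)–(10,23): clear
  edge (10,23)–(1,14): clear
  midpoint (43/2,9/2) outside
  → clear
Obstacle 2 [(0,8) (2,0) (11,0) (8,11)]:
  edge (0,8)–(2,0): clear
  edge (2,0)–(11,0): clear
  edge (11,0)–(8,11): clear
  edge (8,11)–(0,8): clear
  midpoint (43/2,9/2) outside
  → clear
Obstacle 3 [(13,9) (14,2) (23,5)]:
  edge (13,9)–(14,2): clear
  edge (14,2)–(23,5): crosses AB
  edge (23,5)–(13,9): crosses AB
  → BLOCKED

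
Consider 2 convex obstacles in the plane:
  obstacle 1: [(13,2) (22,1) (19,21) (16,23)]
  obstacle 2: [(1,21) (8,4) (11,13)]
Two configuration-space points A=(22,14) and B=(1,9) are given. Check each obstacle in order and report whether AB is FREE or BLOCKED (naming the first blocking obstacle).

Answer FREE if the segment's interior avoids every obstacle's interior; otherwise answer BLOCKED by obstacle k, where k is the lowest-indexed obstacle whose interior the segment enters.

BLOCKED by obstacle 1

Obstacle 1 [(13,2) (22,1) (19,21) (16,23)]:
  edge (13,2)–(22,1): clear
  edge (22,1)–(19,21): crosses AB
  edge (19,21)–(16,23): clear
  edge (16,23)–(13,2): crosses AB
  → BLOCKED
Obstacle 2 [(1,21) (8,4) (11,13)]:
  edge (1,21)–(8,4): crosses AB
  edge (8,4)–(11,13): crosses AB
  edge (11,13)–(1,21): clear
  → BLOCKED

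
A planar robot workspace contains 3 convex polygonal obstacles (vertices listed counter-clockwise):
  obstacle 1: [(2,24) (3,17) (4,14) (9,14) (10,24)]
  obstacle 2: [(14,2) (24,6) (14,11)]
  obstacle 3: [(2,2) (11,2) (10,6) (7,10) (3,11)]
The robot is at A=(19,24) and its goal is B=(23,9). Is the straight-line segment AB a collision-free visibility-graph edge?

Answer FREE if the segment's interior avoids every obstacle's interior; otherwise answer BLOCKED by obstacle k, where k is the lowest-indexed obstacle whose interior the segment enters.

Obstacle 1 [(2,24) (3,17) (4,14) (9,14) (10,24)]:
  edge (2,24)–(3,17): clear
  edge (3,17)–(4,14): clear
  edge (4,14)–(9,14): clear
  edge (9,14)–(10,24): clear
  edge (10,24)–(2,24): clear
  midpoint (21,33/2) outside
  → clear
Obstacle 2 [(14,2) (24,6) (14,11)]:
  edge (14,2)–(24,6): clear
  edge (24,6)–(14,11): clear
  edge (14,11)–(14,2): clear
  midpoint (21,33/2) outside
  → clear
Obstacle 3 [(2,2) (11,2) (10,6) (7,10) (3,11)]:
  edge (2,2)–(11,2): clear
  edge (11,2)–(10,6): clear
  edge (10,6)–(7,10): clear
  edge (7,10)–(3,11): clear
  edge (3,11)–(2,2): clear
  midpoint (21,33/2) outside
  → clear

FREE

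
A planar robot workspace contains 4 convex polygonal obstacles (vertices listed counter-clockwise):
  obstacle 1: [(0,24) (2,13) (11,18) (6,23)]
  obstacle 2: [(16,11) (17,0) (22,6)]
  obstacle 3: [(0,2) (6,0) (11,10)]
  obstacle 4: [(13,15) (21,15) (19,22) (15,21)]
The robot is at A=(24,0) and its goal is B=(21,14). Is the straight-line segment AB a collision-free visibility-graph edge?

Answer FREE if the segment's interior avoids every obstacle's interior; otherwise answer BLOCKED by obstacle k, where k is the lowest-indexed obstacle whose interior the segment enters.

Obstacle 1 [(0,24) (2,13) (11,18) (6,23)]:
  edge (0,24)–(2,13): clear
  edge (2,13)–(11,18): clear
  edge (11,18)–(6,23): clear
  edge (6,23)–(0,24): clear
  midpoint (45/2,7) outside
  → clear
Obstacle 2 [(16,11) (17,0) (22,6)]:
  edge (16,11)–(17,0): clear
  edge (17,0)–(22,6): clear
  edge (22,6)–(16,11): clear
  midpoint (45/2,7) outside
  → clear
Obstacle 3 [(0,2) (6,0) (11,10)]:
  edge (0,2)–(6,0): clear
  edge (6,0)–(11,10): clear
  edge (11,10)–(0,2): clear
  midpoint (45/2,7) outside
  → clear
Obstacle 4 [(13,15) (21,15) (19,22) (15,21)]:
  edge (13,15)–(21,15): clear
  edge (21,15)–(19,22): clear
  edge (19,22)–(15,21): clear
  edge (15,21)–(13,15): clear
  midpoint (45/2,7) outside
  → clear

FREE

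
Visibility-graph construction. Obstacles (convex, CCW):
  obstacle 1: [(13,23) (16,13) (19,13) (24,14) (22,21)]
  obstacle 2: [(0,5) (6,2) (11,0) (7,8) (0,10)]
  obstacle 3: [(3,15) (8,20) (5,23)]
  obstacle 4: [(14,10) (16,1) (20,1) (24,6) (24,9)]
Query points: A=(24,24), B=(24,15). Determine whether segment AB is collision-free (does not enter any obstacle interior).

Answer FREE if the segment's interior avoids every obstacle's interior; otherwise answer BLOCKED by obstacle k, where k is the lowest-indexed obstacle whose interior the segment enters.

FREE

Obstacle 1 [(13,23) (16,13) (19,13) (24,14) (22,21)]:
  edge (13,23)–(16,13): clear
  edge (16,13)–(19,13): clear
  edge (19,13)–(24,14): clear
  edge (24,14)–(22,21): clear
  edge (22,21)–(13,23): clear
  midpoint (24,39/2) outside
  → clear
Obstacle 2 [(0,5) (6,2) (11,0) (7,8) (0,10)]:
  edge (0,5)–(6,2): clear
  edge (6,2)–(11,0): clear
  edge (11,0)–(7,8): clear
  edge (7,8)–(0,10): clear
  edge (0,10)–(0,5): clear
  midpoint (24,39/2) outside
  → clear
Obstacle 3 [(3,15) (8,20) (5,23)]:
  edge (3,15)–(8,20): clear
  edge (8,20)–(5,23): clear
  edge (5,23)–(3,15): clear
  midpoint (24,39/2) outside
  → clear
Obstacle 4 [(14,10) (16,1) (20,1) (24,6) (24,9)]:
  edge (14,10)–(16,1): clear
  edge (16,1)–(20,1): clear
  edge (20,1)–(24,6): clear
  edge (24,6)–(24,9): clear
  edge (24,9)–(14,10): clear
  midpoint (24,39/2) outside
  → clear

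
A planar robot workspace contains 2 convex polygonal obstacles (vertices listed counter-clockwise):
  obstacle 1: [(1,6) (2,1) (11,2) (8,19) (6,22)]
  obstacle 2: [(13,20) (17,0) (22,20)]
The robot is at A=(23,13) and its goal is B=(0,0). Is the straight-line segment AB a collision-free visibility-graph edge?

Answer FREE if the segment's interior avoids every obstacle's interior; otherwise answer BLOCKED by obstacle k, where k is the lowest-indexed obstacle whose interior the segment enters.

BLOCKED by obstacle 1

Obstacle 1 [(1,6) (2,1) (11,2) (8,19) (6,22)]:
  edge (1,6)–(2,1): crosses AB
  edge (2,1)–(11,2): clear
  edge (11,2)–(8,19): crosses AB
  edge (8,19)–(6,22): clear
  edge (6,22)–(1,6): clear
  → BLOCKED
Obstacle 2 [(13,20) (17,0) (22,20)]:
  edge (13,20)–(17,0): crosses AB
  edge (17,0)–(22,20): crosses AB
  edge (22,20)–(13,20): clear
  → BLOCKED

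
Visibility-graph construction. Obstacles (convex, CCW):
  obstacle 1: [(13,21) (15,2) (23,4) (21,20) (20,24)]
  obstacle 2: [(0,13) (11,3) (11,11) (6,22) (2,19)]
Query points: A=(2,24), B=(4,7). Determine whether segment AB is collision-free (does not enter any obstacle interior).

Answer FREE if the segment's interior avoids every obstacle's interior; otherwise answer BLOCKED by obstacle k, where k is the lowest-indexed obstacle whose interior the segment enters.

BLOCKED by obstacle 2

Obstacle 1 [(13,21) (15,2) (23,4) (21,20) (20,24)]:
  edge (13,21)–(15,2): clear
  edge (15,2)–(23,4): clear
  edge (23,4)–(21,20): clear
  edge (21,20)–(20,24): clear
  edge (20,24)–(13,21): clear
  midpoint (3,31/2) outside
  → clear
Obstacle 2 [(0,13) (11,3) (11,11) (6,22) (2,19)]:
  edge (0,13)–(11,3): crosses AB
  edge (11,3)–(11,11): clear
  edge (11,11)–(6,22): clear
  edge (6,22)–(2,19): crosses AB
  edge (2,19)–(0,13): clear
  → BLOCKED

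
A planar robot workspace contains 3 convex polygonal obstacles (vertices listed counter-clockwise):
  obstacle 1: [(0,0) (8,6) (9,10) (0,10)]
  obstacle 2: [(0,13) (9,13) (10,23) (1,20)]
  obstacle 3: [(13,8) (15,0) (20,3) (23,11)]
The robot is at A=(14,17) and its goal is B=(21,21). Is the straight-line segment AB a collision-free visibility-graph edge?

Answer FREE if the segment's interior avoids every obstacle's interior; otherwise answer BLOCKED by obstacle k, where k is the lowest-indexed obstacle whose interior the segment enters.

Obstacle 1 [(0,0) (8,6) (9,10) (0,10)]:
  edge (0,0)–(8,6): clear
  edge (8,6)–(9,10): clear
  edge (9,10)–(0,10): clear
  edge (0,10)–(0,0): clear
  midpoint (35/2,19) outside
  → clear
Obstacle 2 [(0,13) (9,13) (10,23) (1,20)]:
  edge (0,13)–(9,13): clear
  edge (9,13)–(10,23): clear
  edge (10,23)–(1,20): clear
  edge (1,20)–(0,13): clear
  midpoint (35/2,19) outside
  → clear
Obstacle 3 [(13,8) (15,0) (20,3) (23,11)]:
  edge (13,8)–(15,0): clear
  edge (15,0)–(20,3): clear
  edge (20,3)–(23,11): clear
  edge (23,11)–(13,8): clear
  midpoint (35/2,19) outside
  → clear

FREE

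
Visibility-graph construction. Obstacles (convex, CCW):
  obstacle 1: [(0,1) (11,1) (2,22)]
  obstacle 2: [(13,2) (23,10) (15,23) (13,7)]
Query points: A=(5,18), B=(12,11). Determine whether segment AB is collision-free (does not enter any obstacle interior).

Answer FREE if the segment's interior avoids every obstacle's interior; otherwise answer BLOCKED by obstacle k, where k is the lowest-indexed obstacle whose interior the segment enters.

Obstacle 1 [(0,1) (11,1) (2,22)]:
  edge (0,1)–(11,1): clear
  edge (11,1)–(2,22): clear
  edge (2,22)–(0,1): clear
  midpoint (17/2,29/2) outside
  → clear
Obstacle 2 [(13,2) (23,10) (15,23) (13,7)]:
  edge (13,2)–(23,10): clear
  edge (23,10)–(15,23): clear
  edge (15,23)–(13,7): clear
  edge (13,7)–(13,2): clear
  midpoint (17/2,29/2) outside
  → clear

FREE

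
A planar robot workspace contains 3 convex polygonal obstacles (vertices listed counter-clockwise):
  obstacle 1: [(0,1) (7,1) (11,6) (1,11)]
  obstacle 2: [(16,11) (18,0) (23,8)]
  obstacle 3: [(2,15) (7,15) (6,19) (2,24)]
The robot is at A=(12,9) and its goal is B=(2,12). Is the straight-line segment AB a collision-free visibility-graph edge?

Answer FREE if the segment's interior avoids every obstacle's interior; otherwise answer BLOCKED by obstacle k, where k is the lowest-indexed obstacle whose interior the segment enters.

FREE

Obstacle 1 [(0,1) (7,1) (11,6) (1,11)]:
  edge (0,1)–(7,1): clear
  edge (7,1)–(11,6): clear
  edge (11,6)–(1,11): clear
  edge (1,11)–(0,1): clear
  midpoint (7,21/2) outside
  → clear
Obstacle 2 [(16,11) (18,0) (23,8)]:
  edge (16,11)–(18,0): clear
  edge (18,0)–(23,8): clear
  edge (23,8)–(16,11): clear
  midpoint (7,21/2) outside
  → clear
Obstacle 3 [(2,15) (7,15) (6,19) (2,24)]:
  edge (2,15)–(7,15): clear
  edge (7,15)–(6,19): clear
  edge (6,19)–(2,24): clear
  edge (2,24)–(2,15): clear
  midpoint (7,21/2) outside
  → clear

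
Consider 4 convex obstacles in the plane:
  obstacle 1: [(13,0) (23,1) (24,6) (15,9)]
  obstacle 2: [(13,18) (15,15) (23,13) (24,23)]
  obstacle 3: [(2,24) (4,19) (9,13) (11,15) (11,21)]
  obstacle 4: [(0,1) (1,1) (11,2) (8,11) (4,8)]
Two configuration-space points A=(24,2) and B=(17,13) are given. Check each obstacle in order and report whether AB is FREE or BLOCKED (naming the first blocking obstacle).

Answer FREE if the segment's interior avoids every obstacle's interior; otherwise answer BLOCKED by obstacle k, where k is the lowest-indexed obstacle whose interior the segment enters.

Obstacle 1 [(13,0) (23,1) (24,6) (15,9)]:
  edge (13,0)–(23,1): clear
  edge (23,1)–(24,6): crosses AB
  edge (24,6)–(15,9): crosses AB
  edge (15,9)–(13,0): clear
  → BLOCKED
Obstacle 2 [(13,18) (15,15) (23,13) (24,23)]:
  edge (13,18)–(15,15): clear
  edge (15,15)–(23,13): clear
  edge (23,13)–(24,23): clear
  edge (24,23)–(13,18): clear
  midpoint (41/2,15/2) outside
  → clear
Obstacle 3 [(2,24) (4,19) (9,13) (11,15) (11,21)]:
  edge (2,24)–(4,19): clear
  edge (4,19)–(9,13): clear
  edge (9,13)–(11,15): clear
  edge (11,15)–(11,21): clear
  edge (11,21)–(2,24): clear
  midpoint (41/2,15/2) outside
  → clear
Obstacle 4 [(0,1) (1,1) (11,2) (8,11) (4,8)]:
  edge (0,1)–(1,1): clear
  edge (1,1)–(11,2): clear
  edge (11,2)–(8,11): clear
  edge (8,11)–(4,8): clear
  edge (4,8)–(0,1): clear
  midpoint (41/2,15/2) outside
  → clear

BLOCKED by obstacle 1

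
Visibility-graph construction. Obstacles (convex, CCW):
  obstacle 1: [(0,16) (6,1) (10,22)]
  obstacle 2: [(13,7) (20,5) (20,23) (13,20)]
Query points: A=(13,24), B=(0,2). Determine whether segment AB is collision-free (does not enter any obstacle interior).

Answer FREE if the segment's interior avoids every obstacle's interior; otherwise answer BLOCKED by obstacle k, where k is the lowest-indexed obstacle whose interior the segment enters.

Obstacle 1 [(0,16) (6,1) (10,22)]:
  edge (0,16)–(6,1): crosses AB
  edge (6,1)–(10,22): crosses AB
  edge (10,22)–(0,16): clear
  → BLOCKED
Obstacle 2 [(13,7) (20,5) (20,23) (13,20)]:
  edge (13,7)–(20,5): clear
  edge (20,5)–(20,23): clear
  edge (20,23)–(13,20): clear
  edge (13,20)–(13,7): clear
  midpoint (13/2,13) outside
  → clear

BLOCKED by obstacle 1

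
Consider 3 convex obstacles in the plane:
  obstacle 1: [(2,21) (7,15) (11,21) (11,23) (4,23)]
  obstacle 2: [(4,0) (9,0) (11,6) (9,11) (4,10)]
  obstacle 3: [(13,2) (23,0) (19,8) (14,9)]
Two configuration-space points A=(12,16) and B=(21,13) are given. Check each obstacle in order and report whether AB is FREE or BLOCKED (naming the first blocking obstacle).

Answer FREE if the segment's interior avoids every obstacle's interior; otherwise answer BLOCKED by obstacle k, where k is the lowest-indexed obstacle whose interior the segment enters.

Obstacle 1 [(2,21) (7,15) (11,21) (11,23) (4,23)]:
  edge (2,21)–(7,15): clear
  edge (7,15)–(11,21): clear
  edge (11,21)–(11,23): clear
  edge (11,23)–(4,23): clear
  edge (4,23)–(2,21): clear
  midpoint (33/2,29/2) outside
  → clear
Obstacle 2 [(4,0) (9,0) (11,6) (9,11) (4,10)]:
  edge (4,0)–(9,0): clear
  edge (9,0)–(11,6): clear
  edge (11,6)–(9,11): clear
  edge (9,11)–(4,10): clear
  edge (4,10)–(4,0): clear
  midpoint (33/2,29/2) outside
  → clear
Obstacle 3 [(13,2) (23,0) (19,8) (14,9)]:
  edge (13,2)–(23,0): clear
  edge (23,0)–(19,8): clear
  edge (19,8)–(14,9): clear
  edge (14,9)–(13,2): clear
  midpoint (33/2,29/2) outside
  → clear

FREE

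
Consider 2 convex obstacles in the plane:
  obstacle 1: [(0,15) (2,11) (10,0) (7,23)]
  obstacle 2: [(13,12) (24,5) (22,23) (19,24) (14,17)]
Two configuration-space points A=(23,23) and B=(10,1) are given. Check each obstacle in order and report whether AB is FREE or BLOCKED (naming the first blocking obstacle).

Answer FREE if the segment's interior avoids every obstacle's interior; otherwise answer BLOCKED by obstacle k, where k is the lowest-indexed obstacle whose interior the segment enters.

Obstacle 1 [(0,15) (2,11) (10,0) (7,23)]:
  edge (0,15)–(2,11): clear
  edge (2,11)–(10,0): clear
  edge (10,0)–(7,23): clear
  edge (7,23)–(0,15): clear
  midpoint (33/2,12) outside
  → clear
Obstacle 2 [(13,12) (24,5) (22,23) (19,24) (14,17)]:
  edge (13,12)–(24,5): crosses AB
  edge (24,5)–(22,23): crosses AB
  edge (22,23)–(19,24): clear
  edge (19,24)–(14,17): clear
  edge (14,17)–(13,12): clear
  → BLOCKED

BLOCKED by obstacle 2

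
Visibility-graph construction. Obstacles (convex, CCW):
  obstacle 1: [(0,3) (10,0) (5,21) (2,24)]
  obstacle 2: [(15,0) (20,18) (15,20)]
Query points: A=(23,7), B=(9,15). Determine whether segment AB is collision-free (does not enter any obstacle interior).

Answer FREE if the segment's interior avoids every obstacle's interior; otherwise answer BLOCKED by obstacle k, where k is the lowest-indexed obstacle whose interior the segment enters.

BLOCKED by obstacle 2

Obstacle 1 [(0,3) (10,0) (5,21) (2,24)]:
  edge (0,3)–(10,0): clear
  edge (10,0)–(5,21): clear
  edge (5,21)–(2,24): clear
  edge (2,24)–(0,3): clear
  midpoint (16,11) outside
  → clear
Obstacle 2 [(15,0) (20,18) (15,20)]:
  edge (15,0)–(20,18): crosses AB
  edge (20,18)–(15,20): clear
  edge (15,20)–(15,0): crosses AB
  → BLOCKED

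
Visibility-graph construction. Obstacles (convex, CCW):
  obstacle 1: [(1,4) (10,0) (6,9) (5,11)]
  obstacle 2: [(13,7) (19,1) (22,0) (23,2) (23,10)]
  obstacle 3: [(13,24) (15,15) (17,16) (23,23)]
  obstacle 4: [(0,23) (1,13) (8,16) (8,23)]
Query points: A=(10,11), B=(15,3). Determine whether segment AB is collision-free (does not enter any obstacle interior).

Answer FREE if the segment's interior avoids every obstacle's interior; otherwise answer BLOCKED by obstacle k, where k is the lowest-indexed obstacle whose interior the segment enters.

FREE

Obstacle 1 [(1,4) (10,0) (6,9) (5,11)]:
  edge (1,4)–(10,0): clear
  edge (10,0)–(6,9): clear
  edge (6,9)–(5,11): clear
  edge (5,11)–(1,4): clear
  midpoint (25/2,7) outside
  → clear
Obstacle 2 [(13,7) (19,1) (22,0) (23,2) (23,10)]:
  edge (13,7)–(19,1): clear
  edge (19,1)–(22,0): clear
  edge (22,0)–(23,2): clear
  edge (23,2)–(23,10): clear
  edge (23,10)–(13,7): clear
  midpoint (25/2,7) outside
  → clear
Obstacle 3 [(13,24) (15,15) (17,16) (23,23)]:
  edge (13,24)–(15,15): clear
  edge (15,15)–(17,16): clear
  edge (17,16)–(23,23): clear
  edge (23,23)–(13,24): clear
  midpoint (25/2,7) outside
  → clear
Obstacle 4 [(0,23) (1,13) (8,16) (8,23)]:
  edge (0,23)–(1,13): clear
  edge (1,13)–(8,16): clear
  edge (8,16)–(8,23): clear
  edge (8,23)–(0,23): clear
  midpoint (25/2,7) outside
  → clear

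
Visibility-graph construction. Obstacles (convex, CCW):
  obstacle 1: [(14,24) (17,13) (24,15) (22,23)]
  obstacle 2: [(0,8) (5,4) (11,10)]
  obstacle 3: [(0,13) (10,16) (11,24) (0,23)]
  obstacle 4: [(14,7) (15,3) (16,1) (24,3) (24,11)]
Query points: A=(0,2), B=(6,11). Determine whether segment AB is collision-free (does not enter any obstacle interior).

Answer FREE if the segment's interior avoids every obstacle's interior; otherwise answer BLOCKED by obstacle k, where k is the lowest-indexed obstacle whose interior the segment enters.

Obstacle 1 [(14,24) (17,13) (24,15) (22,23)]:
  edge (14,24)–(17,13): clear
  edge (17,13)–(24,15): clear
  edge (24,15)–(22,23): clear
  edge (22,23)–(14,24): clear
  midpoint (3,13/2) outside
  → clear
Obstacle 2 [(0,8) (5,4) (11,10)]:
  edge (0,8)–(5,4): crosses AB
  edge (5,4)–(11,10): clear
  edge (11,10)–(0,8): crosses AB
  → BLOCKED
Obstacle 3 [(0,13) (10,16) (11,24) (0,23)]:
  edge (0,13)–(10,16): clear
  edge (10,16)–(11,24): clear
  edge (11,24)–(0,23): clear
  edge (0,23)–(0,13): clear
  midpoint (3,13/2) outside
  → clear
Obstacle 4 [(14,7) (15,3) (16,1) (24,3) (24,11)]:
  edge (14,7)–(15,3): clear
  edge (15,3)–(16,1): clear
  edge (16,1)–(24,3): clear
  edge (24,3)–(24,11): clear
  edge (24,11)–(14,7): clear
  midpoint (3,13/2) outside
  → clear

BLOCKED by obstacle 2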